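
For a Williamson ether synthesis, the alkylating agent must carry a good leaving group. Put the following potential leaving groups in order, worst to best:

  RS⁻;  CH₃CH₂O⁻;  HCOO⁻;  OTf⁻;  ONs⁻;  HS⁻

CH₃CH₂O⁻ < RS⁻ < HS⁻ < HCOO⁻ < ONs⁻ < OTf⁻

The more stable X⁻ (or X) is on its own — i.e. the weaker a base it is — the better a leaving group it makes.
OTf⁻: pKₐ(CF₃SO₃H (triflic acid)) ≈ -14
ONs⁻: pKₐ(p-O₂NC₆H₄SO₃H) ≈ -3.5
HCOO⁻: pKₐ(HCOOH) ≈ 3.8
HS⁻: pKₐ(H₂S) ≈ 7
RS⁻: pKₐ(RSH (a thiol)) ≈ 10.5
CH₃CH₂O⁻: pKₐ(CH₃CH₂OH) ≈ 16
Listed from poorest to best leaving group as asked.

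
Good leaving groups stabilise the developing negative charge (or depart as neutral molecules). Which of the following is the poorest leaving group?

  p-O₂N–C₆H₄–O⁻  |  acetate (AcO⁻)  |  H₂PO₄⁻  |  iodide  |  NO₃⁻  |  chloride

iodide: pKₐ(HI) ≈ -10
chloride: pKₐ(HCl) ≈ -7
NO₃⁻: pKₐ(HNO₃) ≈ -1.3
H₂PO₄⁻: pKₐ(H₃PO₄) ≈ 2.1
acetate (AcO⁻): pKₐ(CH₃COOH) ≈ 4.8
p-O₂N–C₆H₄–O⁻: pKₐ(p-nitrophenol) ≈ 7.2

p-O₂N–C₆H₄–O⁻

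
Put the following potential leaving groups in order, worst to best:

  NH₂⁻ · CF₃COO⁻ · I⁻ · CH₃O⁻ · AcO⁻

NH₂⁻ < CH₃O⁻ < AcO⁻ < CF₃COO⁻ < I⁻

A good leaving group is a weak base: the lower the pKₐ of its conjugate acid, the more readily it departs.
I⁻: pKₐ(HI) ≈ -10
CF₃COO⁻: pKₐ(CF₃COOH) ≈ 0.2
AcO⁻: pKₐ(CH₃COOH) ≈ 4.8
CH₃O⁻: pKₐ(CH₃OH) ≈ 15.5
NH₂⁻: pKₐ(NH₃) ≈ 38
The question asks for worst first, so the sequence is read in increasing leaving-group ability.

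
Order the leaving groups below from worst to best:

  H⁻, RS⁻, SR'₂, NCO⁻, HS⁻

H⁻ < RS⁻ < HS⁻ < NCO⁻ < SR'₂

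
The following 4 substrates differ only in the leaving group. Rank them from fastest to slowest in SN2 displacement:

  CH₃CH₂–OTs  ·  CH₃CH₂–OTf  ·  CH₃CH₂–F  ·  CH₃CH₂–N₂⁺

CH₃CH₂–N₂⁺ > CH₃CH₂–OTf > CH₃CH₂–OTs > CH₃CH₂–F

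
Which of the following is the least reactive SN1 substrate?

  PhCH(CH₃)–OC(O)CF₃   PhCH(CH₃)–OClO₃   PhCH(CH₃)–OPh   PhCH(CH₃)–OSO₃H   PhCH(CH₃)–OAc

PhCH(CH₃)–OPh

The skeletons are identical, so relative rate is governed entirely by leaving-group ability.
A good leaving group is a weak base: the lower the pKₐ of its conjugate acid, the more readily it departs.
PhCH(CH₃)–OClO₃ loses ClO₄⁻: pKₐ(HClO₄) ≈ -10
PhCH(CH₃)–OSO₃H loses HSO₄⁻: pKₐ(H₂SO₄) ≈ -3
PhCH(CH₃)–OC(O)CF₃ loses CF₃COO⁻: pKₐ(CF₃COOH) ≈ 0.2
PhCH(CH₃)–OAc loses AcO⁻: pKₐ(CH₃COOH) ≈ 4.8
PhCH(CH₃)–OPh loses PhO⁻: pKₐ(C₆H₅OH (phenol)) ≈ 10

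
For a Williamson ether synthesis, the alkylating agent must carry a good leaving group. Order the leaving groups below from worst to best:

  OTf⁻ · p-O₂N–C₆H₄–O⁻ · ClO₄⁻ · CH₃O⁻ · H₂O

CH₃O⁻ < p-O₂N–C₆H₄–O⁻ < H₂O < ClO₄⁻ < OTf⁻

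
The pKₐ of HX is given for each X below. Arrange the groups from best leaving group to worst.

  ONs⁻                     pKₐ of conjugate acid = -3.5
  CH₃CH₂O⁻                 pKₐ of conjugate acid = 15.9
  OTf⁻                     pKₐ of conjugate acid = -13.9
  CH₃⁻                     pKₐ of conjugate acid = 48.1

Lower conjugate-acid pKₐ ⇒ weaker base ⇒ better leaving group.
Sorting by the given values: OTf⁻ (-13.9), ONs⁻ (-3.5), CH₃CH₂O⁻ (15.9), CH₃⁻ (48.1).

OTf⁻ > ONs⁻ > CH₃CH₂O⁻ > CH₃⁻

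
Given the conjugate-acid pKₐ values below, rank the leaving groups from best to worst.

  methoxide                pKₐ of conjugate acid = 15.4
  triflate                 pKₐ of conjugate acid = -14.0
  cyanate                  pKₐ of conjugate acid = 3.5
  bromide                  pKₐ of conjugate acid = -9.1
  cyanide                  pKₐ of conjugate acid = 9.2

Lower conjugate-acid pKₐ ⇒ weaker base ⇒ better leaving group.
Sorting by the given values: triflate (-14.0), bromide (-9.1), cyanate (3.5), cyanide (9.2), methoxide (15.4).

triflate > bromide > cyanate > cyanide > methoxide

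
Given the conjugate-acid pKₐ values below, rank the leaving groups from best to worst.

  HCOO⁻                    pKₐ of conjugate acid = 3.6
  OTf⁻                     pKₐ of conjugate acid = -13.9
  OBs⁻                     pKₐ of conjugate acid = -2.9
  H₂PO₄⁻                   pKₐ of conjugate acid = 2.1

Lower conjugate-acid pKₐ ⇒ weaker base ⇒ better leaving group.
Sorting by the given values: OTf⁻ (-13.9), OBs⁻ (-2.9), H₂PO₄⁻ (2.1), HCOO⁻ (3.6).

OTf⁻ > OBs⁻ > H₂PO₄⁻ > HCOO⁻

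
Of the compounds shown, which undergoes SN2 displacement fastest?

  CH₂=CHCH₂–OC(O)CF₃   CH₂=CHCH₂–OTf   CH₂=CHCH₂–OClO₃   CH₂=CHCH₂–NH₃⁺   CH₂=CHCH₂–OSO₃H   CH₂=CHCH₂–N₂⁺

CH₂=CHCH₂–N₂⁺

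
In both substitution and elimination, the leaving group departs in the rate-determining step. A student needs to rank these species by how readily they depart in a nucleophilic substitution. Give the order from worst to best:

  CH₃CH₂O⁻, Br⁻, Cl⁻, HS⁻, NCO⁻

The more stable X⁻ (or X) is on its own — i.e. the weaker a base it is — the better a leaving group it makes.
Br⁻: pKₐ(HBr) ≈ -9 — weak base; good leaving group
Cl⁻: pKₐ(HCl) ≈ -7 — moderately weak base
NCO⁻: pKₐ(HOCN) ≈ 3.5 — resonance between N and O
HS⁻: pKₐ(H₂S) ≈ 7 — larger and more polarisable than the oxygen analogue
CH₃CH₂O⁻: pKₐ(CH₃CH₂OH) ≈ 16
Reversing gives the worst-to-best order requested.

CH₃CH₂O⁻ < HS⁻ < NCO⁻ < Cl⁻ < Br⁻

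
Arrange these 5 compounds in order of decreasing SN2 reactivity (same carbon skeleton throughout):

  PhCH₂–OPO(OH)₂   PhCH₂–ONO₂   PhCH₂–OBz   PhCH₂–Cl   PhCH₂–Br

PhCH₂–Br > PhCH₂–Cl > PhCH₂–ONO₂ > PhCH₂–OPO(OH)₂ > PhCH₂–OBz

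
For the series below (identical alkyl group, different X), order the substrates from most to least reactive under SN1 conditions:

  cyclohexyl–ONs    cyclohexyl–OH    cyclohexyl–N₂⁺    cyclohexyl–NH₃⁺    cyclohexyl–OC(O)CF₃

Same R in every case — rank the leaving groups.
A good leaving group is a weak base: the lower the pKₐ of its conjugate acid, the more readily it departs.
cyclohexyl–N₂⁺ loses N₂: no meaningful conjugate acid; N₂ departs as an exceptionally stable neutral molecule
cyclohexyl–ONs loses ONs⁻: pKₐ(p-O₂NC₆H₄SO₃H) ≈ -3.5
cyclohexyl–OC(O)CF₃ loses CF₃COO⁻: pKₐ(CF₃COOH) ≈ 0.2
cyclohexyl–NH₃⁺ loses NH₃: pKₐ(NH₄⁺) ≈ 9.2
cyclohexyl–OH loses OH⁻: pKₐ(H₂O) ≈ 15.7

cyclohexyl–N₂⁺ > cyclohexyl–ONs > cyclohexyl–OC(O)CF₃ > cyclohexyl–NH₃⁺ > cyclohexyl–OH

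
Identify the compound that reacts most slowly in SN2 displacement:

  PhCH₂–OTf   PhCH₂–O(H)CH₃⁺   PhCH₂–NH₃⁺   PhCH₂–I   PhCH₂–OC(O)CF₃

PhCH₂–NH₃⁺

With the same alkyl group throughout, only the leaving group differentiates the rates.
The more stable X⁻ (or X) is on its own — i.e. the weaker a base it is — the better a leaving group it makes.
PhCH₂–OTf loses OTf⁻: pKₐ(CF₃SO₃H (triflic acid)) ≈ -14
PhCH₂–I loses I⁻: pKₐ(HI) ≈ -10
PhCH₂–O(H)CH₃⁺ loses R'OH: pKₐ(R'OH₂⁺) ≈ -2.4
PhCH₂–OC(O)CF₃ loses CF₃COO⁻: pKₐ(CF₃COOH) ≈ 0.2
PhCH₂–NH₃⁺ loses NH₃: pKₐ(NH₄⁺) ≈ 9.2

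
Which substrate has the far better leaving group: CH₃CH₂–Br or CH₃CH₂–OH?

From CH₃CH₂–OH the departing group would be OH⁻ (pKₐ(H₂O) ≈ 15.7). Strong base; essentially never leaves without prior activation.
From CH₃CH₂–Br the leaving group is Br⁻ (pKₐ(HBr) ≈ -9). Weak base; good leaving group.
(In practice CH₃CH₂–Br is made from CH₃CH₂–OH by treatment with PBr₃, replacing the hydroxyl with bromide.)

CH₃CH₂–Br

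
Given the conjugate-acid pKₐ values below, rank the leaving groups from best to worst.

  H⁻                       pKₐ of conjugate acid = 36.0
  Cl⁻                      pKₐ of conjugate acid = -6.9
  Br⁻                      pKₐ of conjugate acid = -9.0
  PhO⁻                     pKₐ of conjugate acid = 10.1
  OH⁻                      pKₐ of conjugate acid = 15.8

Br⁻ > Cl⁻ > PhO⁻ > OH⁻ > H⁻

Lower conjugate-acid pKₐ ⇒ weaker base ⇒ better leaving group.
Sorting by the given values: Br⁻ (-9.0), Cl⁻ (-6.9), PhO⁻ (10.1), OH⁻ (15.8), H⁻ (36.0).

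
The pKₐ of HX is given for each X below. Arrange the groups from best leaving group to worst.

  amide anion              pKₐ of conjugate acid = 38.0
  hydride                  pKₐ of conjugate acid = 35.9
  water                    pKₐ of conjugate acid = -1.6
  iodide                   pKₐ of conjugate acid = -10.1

Lower conjugate-acid pKₐ ⇒ weaker base ⇒ better leaving group.
Sorting by the given values: iodide (-10.1), water (-1.6), hydride (35.9), amide anion (38.0).

iodide > water > hydride > amide anion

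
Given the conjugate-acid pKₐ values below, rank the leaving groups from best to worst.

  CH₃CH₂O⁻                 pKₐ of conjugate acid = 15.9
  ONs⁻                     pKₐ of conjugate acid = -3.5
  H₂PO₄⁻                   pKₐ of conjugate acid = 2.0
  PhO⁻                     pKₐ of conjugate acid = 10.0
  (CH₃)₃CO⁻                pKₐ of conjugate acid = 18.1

ONs⁻ > H₂PO₄⁻ > PhO⁻ > CH₃CH₂O⁻ > (CH₃)₃CO⁻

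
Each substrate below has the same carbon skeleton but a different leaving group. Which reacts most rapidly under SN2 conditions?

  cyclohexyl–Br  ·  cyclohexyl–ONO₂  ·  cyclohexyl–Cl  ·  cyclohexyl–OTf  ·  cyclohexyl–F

With the same alkyl group throughout, only the leaving group differentiates the rates.
The more stable X⁻ (or X) is on its own — i.e. the weaker a base it is — the better a leaving group it makes.
cyclohexyl–OTf loses OTf⁻: pKₐ(CF₃SO₃H (triflic acid)) ≈ -14
cyclohexyl–Br loses Br⁻: pKₐ(HBr) ≈ -9
cyclohexyl–Cl loses Cl⁻: pKₐ(HCl) ≈ -7
cyclohexyl–ONO₂ loses NO₃⁻: pKₐ(HNO₃) ≈ -1.3
cyclohexyl–F loses F⁻: pKₐ(HF) ≈ 3.2

cyclohexyl–OTf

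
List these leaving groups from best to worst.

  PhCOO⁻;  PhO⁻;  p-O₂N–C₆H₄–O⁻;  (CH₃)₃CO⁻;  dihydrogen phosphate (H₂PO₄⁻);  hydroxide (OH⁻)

dihydrogen phosphate (H₂PO₄⁻): pKₐ(H₃PO₄) ≈ 2.1
PhCOO⁻: pKₐ(C₆H₅COOH) ≈ 4.2 — aryl carboxylate
p-O₂N–C₆H₄–O⁻: pKₐ(p-nitrophenol) ≈ 7.2 — nitro group delocalises the charge; the classic chromogenic LG
PhO⁻: pKₐ(C₆H₅OH (phenol)) ≈ 10 — resonance into the ring helps, but still a poor LG
hydroxide (OH⁻): pKₐ(H₂O) ≈ 15.7
(CH₃)₃CO⁻: pKₐ(t-BuOH) ≈ 18

dihydrogen phosphate (H₂PO₄⁻) > PhCOO⁻ > p-O₂N–C₆H₄–O⁻ > PhO⁻ > hydroxide (OH⁻) > (CH₃)₃CO⁻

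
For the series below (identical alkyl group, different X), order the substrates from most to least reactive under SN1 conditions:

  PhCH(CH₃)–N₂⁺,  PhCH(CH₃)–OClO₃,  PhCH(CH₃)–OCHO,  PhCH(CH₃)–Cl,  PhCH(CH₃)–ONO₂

With the same alkyl group throughout, only the leaving group differentiates the rates.
The more stable X⁻ (or X) is on its own — i.e. the weaker a base it is — the better a leaving group it makes.
PhCH(CH₃)–N₂⁺ loses N₂: no meaningful conjugate acid; N₂ departs as an exceptionally stable neutral molecule
PhCH(CH₃)–OClO₃ loses ClO₄⁻: pKₐ(HClO₄) ≈ -10
PhCH(CH₃)–Cl loses Cl⁻: pKₐ(HCl) ≈ -7
PhCH(CH₃)–ONO₂ loses NO₃⁻: pKₐ(HNO₃) ≈ -1.3
PhCH(CH₃)–OCHO loses HCOO⁻: pKₐ(HCOOH) ≈ 3.8

PhCH(CH₃)–N₂⁺ > PhCH(CH₃)–OClO₃ > PhCH(CH₃)–Cl > PhCH(CH₃)–ONO₂ > PhCH(CH₃)–OCHO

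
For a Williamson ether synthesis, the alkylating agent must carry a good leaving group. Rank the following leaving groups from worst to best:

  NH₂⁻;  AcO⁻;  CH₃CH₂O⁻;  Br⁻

NH₂⁻ < CH₃CH₂O⁻ < AcO⁻ < Br⁻

A good leaving group is a weak base: the lower the pKₐ of its conjugate acid, the more readily it departs.
Br⁻: pKₐ(HBr) ≈ -9 — weak base; good leaving group
AcO⁻: pKₐ(CH₃COOH) ≈ 4.8
CH₃CH₂O⁻: pKₐ(CH₃CH₂OH) ≈ 16
NH₂⁻: pKₐ(NH₃) ≈ 38
Reversing gives the worst-to-best order requested.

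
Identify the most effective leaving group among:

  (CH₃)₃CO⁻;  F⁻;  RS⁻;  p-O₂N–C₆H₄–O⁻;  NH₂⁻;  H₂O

Rank by basicity of the departing species: weakest base leaves most easily.
H₂O: pKₐ(H₃O⁺) ≈ -1.7
F⁻: pKₐ(HF) ≈ 3.2
p-O₂N–C₆H₄–O⁻: pKₐ(p-nitrophenol) ≈ 7.2
RS⁻: pKₐ(RSH (a thiol)) ≈ 10.5
(CH₃)₃CO⁻: pKₐ(t-BuOH) ≈ 18
NH₂⁻: pKₐ(NH₃) ≈ 38

H₂O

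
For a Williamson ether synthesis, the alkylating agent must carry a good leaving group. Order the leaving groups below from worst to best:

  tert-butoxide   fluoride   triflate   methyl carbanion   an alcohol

methyl carbanion < tert-butoxide < fluoride < an alcohol < triflate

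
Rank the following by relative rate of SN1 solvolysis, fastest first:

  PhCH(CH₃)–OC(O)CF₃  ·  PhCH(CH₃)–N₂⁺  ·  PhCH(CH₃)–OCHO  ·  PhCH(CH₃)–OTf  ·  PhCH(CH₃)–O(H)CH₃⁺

PhCH(CH₃)–N₂⁺ > PhCH(CH₃)–OTf > PhCH(CH₃)–O(H)CH₃⁺ > PhCH(CH₃)–OC(O)CF₃ > PhCH(CH₃)–OCHO

Same R in every case — rank the leaving groups.
Leaving-group ability tracks the stability of the departed species; conjugate-acid pKₐ is the usual yardstick (lower pKₐ → better LG).
PhCH(CH₃)–N₂⁺ loses N₂: no meaningful conjugate acid; N₂ departs as an exceptionally stable neutral molecule
PhCH(CH₃)–OTf loses OTf⁻: pKₐ(CF₃SO₃H (triflic acid)) ≈ -14
PhCH(CH₃)–O(H)CH₃⁺ loses R'OH: pKₐ(R'OH₂⁺) ≈ -2.4
PhCH(CH₃)–OC(O)CF₃ loses CF₃COO⁻: pKₐ(CF₃COOH) ≈ 0.2
PhCH(CH₃)–OCHO loses HCOO⁻: pKₐ(HCOOH) ≈ 3.8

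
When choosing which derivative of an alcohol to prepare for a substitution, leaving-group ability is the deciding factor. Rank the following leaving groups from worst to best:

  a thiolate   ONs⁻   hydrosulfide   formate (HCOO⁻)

a thiolate < hydrosulfide < formate (HCOO⁻) < ONs⁻

The more stable X⁻ (or X) is on its own — i.e. the weaker a base it is — the better a leaving group it makes.
ONs⁻: pKₐ(p-O₂NC₆H₄SO₃H) ≈ -3.5
formate (HCOO⁻): pKₐ(HCOOH) ≈ 3.8
hydrosulfide: pKₐ(H₂S) ≈ 7
a thiolate: pKₐ(RSH (a thiol)) ≈ 10.5
Reversing gives the worst-to-best order requested.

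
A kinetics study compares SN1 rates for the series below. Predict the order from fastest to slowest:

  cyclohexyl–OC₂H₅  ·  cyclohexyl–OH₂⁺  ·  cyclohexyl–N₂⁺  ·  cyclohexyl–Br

cyclohexyl–N₂⁺ > cyclohexyl–Br > cyclohexyl–OH₂⁺ > cyclohexyl–OC₂H₅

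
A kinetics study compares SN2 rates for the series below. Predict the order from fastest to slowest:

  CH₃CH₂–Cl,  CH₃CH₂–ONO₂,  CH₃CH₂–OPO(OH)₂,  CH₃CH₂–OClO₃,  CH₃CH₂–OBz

With the same alkyl group throughout, only the leaving group differentiates the rates.
A good leaving group is a weak base: the lower the pKₐ of its conjugate acid, the more readily it departs.
CH₃CH₂–OClO₃ loses ClO₄⁻: pKₐ(HClO₄) ≈ -10
CH₃CH₂–Cl loses Cl⁻: pKₐ(HCl) ≈ -7
CH₃CH₂–ONO₂ loses NO₃⁻: pKₐ(HNO₃) ≈ -1.3
CH₃CH₂–OPO(OH)₂ loses H₂PO₄⁻: pKₐ(H₃PO₄) ≈ 2.1
CH₃CH₂–OBz loses PhCOO⁻: pKₐ(C₆H₅COOH) ≈ 4.2

CH₃CH₂–OClO₃ > CH₃CH₂–Cl > CH₃CH₂–ONO₂ > CH₃CH₂–OPO(OH)₂ > CH₃CH₂–OBz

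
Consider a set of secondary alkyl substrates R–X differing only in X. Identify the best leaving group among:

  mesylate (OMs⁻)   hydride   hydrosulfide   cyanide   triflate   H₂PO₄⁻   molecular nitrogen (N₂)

molecular nitrogen (N₂): no meaningful conjugate acid; N₂ departs as an exceptionally stable neutral molecule
triflate: pKₐ(CF₃SO₃H (triflic acid)) ≈ -14
mesylate (OMs⁻): pKₐ(CH₃SO₃H (MsOH)) ≈ -1.9
H₂PO₄⁻: pKₐ(H₃PO₄) ≈ 2.1
hydrosulfide: pKₐ(H₂S) ≈ 7
cyanide: pKₐ(HCN) ≈ 9.2
hydride: pKₐ(H₂) ≈ 36

molecular nitrogen (N₂)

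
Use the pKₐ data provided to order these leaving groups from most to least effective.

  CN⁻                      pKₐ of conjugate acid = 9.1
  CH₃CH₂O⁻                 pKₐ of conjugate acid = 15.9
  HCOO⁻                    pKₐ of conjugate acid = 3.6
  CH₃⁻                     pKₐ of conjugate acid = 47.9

Lower conjugate-acid pKₐ ⇒ weaker base ⇒ better leaving group.
Sorting by the given values: HCOO⁻ (3.6), CN⁻ (9.1), CH₃CH₂O⁻ (15.9), CH₃⁻ (47.9).

HCOO⁻ > CN⁻ > CH₃CH₂O⁻ > CH₃⁻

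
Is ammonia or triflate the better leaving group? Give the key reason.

triflate is the better leaving group.
pKₐ(CF₃SO₃H (triflic acid)) ≈ -14 versus pKₐ(NH₄⁺) ≈ 9.2: triflate is the much weaker base.
Charge spread over three oxygens and a CF₃ group; the premier leaving group in synthesis.

triflate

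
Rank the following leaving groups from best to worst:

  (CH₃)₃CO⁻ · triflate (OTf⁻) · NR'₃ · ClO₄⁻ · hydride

triflate (OTf⁻): pKₐ(CF₃SO₃H (triflic acid)) ≈ -14
ClO₄⁻: pKₐ(HClO₄) ≈ -10
NR'₃: pKₐ(R'₃NH⁺) ≈ 10.7
(CH₃)₃CO⁻: pKₐ(t-BuOH) ≈ 18
hydride: pKₐ(H₂) ≈ 36

triflate (OTf⁻) > ClO₄⁻ > NR'₃ > (CH₃)₃CO⁻ > hydride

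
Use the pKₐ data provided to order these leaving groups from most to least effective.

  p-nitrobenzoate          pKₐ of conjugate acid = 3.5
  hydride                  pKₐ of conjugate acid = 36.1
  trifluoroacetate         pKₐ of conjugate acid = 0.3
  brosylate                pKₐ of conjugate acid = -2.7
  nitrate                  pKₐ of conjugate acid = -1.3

Lower conjugate-acid pKₐ ⇒ weaker base ⇒ better leaving group.
Sorting by the given values: brosylate (-2.7), nitrate (-1.3), trifluoroacetate (0.3), p-nitrobenzoate (3.5), hydride (36.1).

brosylate > nitrate > trifluoroacetate > p-nitrobenzoate > hydride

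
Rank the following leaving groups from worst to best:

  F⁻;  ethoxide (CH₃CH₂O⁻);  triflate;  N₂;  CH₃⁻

CH₃⁻ < ethoxide (CH₃CH₂O⁻) < F⁻ < triflate < N₂

Leaving-group ability tracks the stability of the departed species; conjugate-acid pKₐ is the usual yardstick (lower pKₐ → better LG).
N₂: no meaningful conjugate acid; N₂ departs as an exceptionally stable neutral molecule
triflate: pKₐ(CF₃SO₃H (triflic acid)) ≈ -14 — charge spread over three oxygens and a CF₃ group; the premier leaving group in synthesis
F⁻: pKₐ(HF) ≈ 3.2
ethoxide (CH₃CH₂O⁻): pKₐ(CH₃CH₂OH) ≈ 16 — strong base; alkoxides do not leave unassisted
CH₃⁻: pKₐ(CH₄) ≈ 48 — unstabilised carbanion; the worst conceivable leaving group
Listed from poorest to best leaving group as asked.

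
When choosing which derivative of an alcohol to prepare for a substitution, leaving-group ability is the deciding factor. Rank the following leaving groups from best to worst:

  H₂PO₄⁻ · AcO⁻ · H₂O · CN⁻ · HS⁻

H₂O > H₂PO₄⁻ > AcO⁻ > HS⁻ > CN⁻

The more stable X⁻ (or X) is on its own — i.e. the weaker a base it is — the better a leaving group it makes.
H₂O: pKₐ(H₃O⁺) ≈ -1.7
H₂PO₄⁻: pKₐ(H₃PO₄) ≈ 2.1
AcO⁻: pKₐ(CH₃COOH) ≈ 4.8
HS⁻: pKₐ(H₂S) ≈ 7
CN⁻: pKₐ(HCN) ≈ 9.2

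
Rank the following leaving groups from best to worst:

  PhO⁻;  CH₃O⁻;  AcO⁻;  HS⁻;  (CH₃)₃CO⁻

Leaving-group ability tracks the stability of the departed species; conjugate-acid pKₐ is the usual yardstick (lower pKₐ → better LG).
AcO⁻: pKₐ(CH₃COOH) ≈ 4.8
HS⁻: pKₐ(H₂S) ≈ 7 — larger and more polarisable than the oxygen analogue
PhO⁻: pKₐ(C₆H₅OH (phenol)) ≈ 10
CH₃O⁻: pKₐ(CH₃OH) ≈ 15.5
(CH₃)₃CO⁻: pKₐ(t-BuOH) ≈ 18 — bulky, strongly basic alkoxide

AcO⁻ > HS⁻ > PhO⁻ > CH₃O⁻ > (CH₃)₃CO⁻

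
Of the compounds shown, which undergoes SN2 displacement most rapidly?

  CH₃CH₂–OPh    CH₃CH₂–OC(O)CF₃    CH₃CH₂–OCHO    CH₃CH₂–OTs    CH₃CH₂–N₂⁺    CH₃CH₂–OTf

CH₃CH₂–N₂⁺

With the same alkyl group throughout, only the leaving group differentiates the rates.
The more stable X⁻ (or X) is on its own — i.e. the weaker a base it is — the better a leaving group it makes.
CH₃CH₂–N₂⁺ loses N₂: no meaningful conjugate acid; N₂ departs as an exceptionally stable neutral molecule
CH₃CH₂–OTf loses OTf⁻: pKₐ(CF₃SO₃H (triflic acid)) ≈ -14
CH₃CH₂–OTs loses OTs⁻: pKₐ(p-CH₃C₆H₄SO₃H (TsOH)) ≈ -2.8
CH₃CH₂–OC(O)CF₃ loses CF₃COO⁻: pKₐ(CF₃COOH) ≈ 0.2
CH₃CH₂–OCHO loses HCOO⁻: pKₐ(HCOOH) ≈ 3.8
CH₃CH₂–OPh loses PhO⁻: pKₐ(C₆H₅OH (phenol)) ≈ 10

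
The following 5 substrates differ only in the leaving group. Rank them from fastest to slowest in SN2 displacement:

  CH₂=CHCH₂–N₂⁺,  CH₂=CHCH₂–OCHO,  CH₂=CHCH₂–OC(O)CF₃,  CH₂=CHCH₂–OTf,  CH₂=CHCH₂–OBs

CH₂=CHCH₂–N₂⁺ > CH₂=CHCH₂–OTf > CH₂=CHCH₂–OBs > CH₂=CHCH₂–OC(O)CF₃ > CH₂=CHCH₂–OCHO

With the same alkyl group throughout, only the leaving group differentiates the rates.
Rank by basicity of the departing species: weakest base leaves most easily.
CH₂=CHCH₂–N₂⁺ loses N₂: no meaningful conjugate acid; N₂ departs as an exceptionally stable neutral molecule
CH₂=CHCH₂–OTf loses OTf⁻: pKₐ(CF₃SO₃H (triflic acid)) ≈ -14
CH₂=CHCH₂–OBs loses OBs⁻: pKₐ(p-BrC₆H₄SO₃H) ≈ -2.8
CH₂=CHCH₂–OC(O)CF₃ loses CF₃COO⁻: pKₐ(CF₃COOH) ≈ 0.2
CH₂=CHCH₂–OCHO loses HCOO⁻: pKₐ(HCOOH) ≈ 3.8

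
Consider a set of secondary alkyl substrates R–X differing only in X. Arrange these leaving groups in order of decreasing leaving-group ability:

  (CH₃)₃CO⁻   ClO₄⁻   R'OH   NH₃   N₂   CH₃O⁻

N₂ > ClO₄⁻ > R'OH > NH₃ > CH₃O⁻ > (CH₃)₃CO⁻

Leaving-group ability tracks the stability of the departed species; conjugate-acid pKₐ is the usual yardstick (lower pKₐ → better LG).
N₂: no meaningful conjugate acid; N₂ departs as an exceptionally stable neutral molecule
ClO₄⁻: pKₐ(HClO₄) ≈ -10
R'OH: pKₐ(R'OH₂⁺) ≈ -2.4
NH₃: pKₐ(NH₄⁺) ≈ 9.2
CH₃O⁻: pKₐ(CH₃OH) ≈ 15.5
(CH₃)₃CO⁻: pKₐ(t-BuOH) ≈ 18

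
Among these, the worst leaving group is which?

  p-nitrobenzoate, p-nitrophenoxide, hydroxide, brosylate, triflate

hydroxide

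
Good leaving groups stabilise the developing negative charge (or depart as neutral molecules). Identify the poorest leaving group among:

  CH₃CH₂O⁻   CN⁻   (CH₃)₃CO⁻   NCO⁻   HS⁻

(CH₃)₃CO⁻

Leaving-group ability tracks the stability of the departed species; conjugate-acid pKₐ is the usual yardstick (lower pKₐ → better LG).
NCO⁻: pKₐ(HOCN) ≈ 3.5
HS⁻: pKₐ(H₂S) ≈ 7
CN⁻: pKₐ(HCN) ≈ 9.2
CH₃CH₂O⁻: pKₐ(CH₃CH₂OH) ≈ 16
(CH₃)₃CO⁻: pKₐ(t-BuOH) ≈ 18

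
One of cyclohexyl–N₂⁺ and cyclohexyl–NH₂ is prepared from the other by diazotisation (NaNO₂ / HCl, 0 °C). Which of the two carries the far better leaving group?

From cyclohexyl–NH₂ the departing group would be NH₂⁻ (pKₐ(NH₃) ≈ 38). Extremely strong base; never a leaving group.
From cyclohexyl–N₂⁺ the leaving group is N₂ (no meaningful conjugate acid; N₂ departs as an exceptionally stable neutral molecule).
Diazotisation (NaNO₂ / HCl, 0 °C) works by generating a diazonium salt that expels N₂, making cyclohexyl–N₂⁺ enormously more reactive.

cyclohexyl–N₂⁺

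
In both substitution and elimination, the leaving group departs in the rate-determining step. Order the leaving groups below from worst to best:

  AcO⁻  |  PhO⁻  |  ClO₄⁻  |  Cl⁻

A good leaving group is a weak base: the lower the pKₐ of its conjugate acid, the more readily it departs.
ClO₄⁻: pKₐ(HClO₄) ≈ -10
Cl⁻: pKₐ(HCl) ≈ -7 — moderately weak base
AcO⁻: pKₐ(CH₃COOH) ≈ 4.8 — resonance-stabilised but still a weak base
PhO⁻: pKₐ(C₆H₅OH (phenol)) ≈ 10 — resonance into the ring helps, but still a poor LG
Reversing gives the worst-to-best order requested.

PhO⁻ < AcO⁻ < Cl⁻ < ClO₄⁻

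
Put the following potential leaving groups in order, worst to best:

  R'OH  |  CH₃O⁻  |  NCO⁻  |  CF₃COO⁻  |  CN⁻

CH₃O⁻ < CN⁻ < NCO⁻ < CF₃COO⁻ < R'OH

R'OH: pKₐ(R'OH₂⁺) ≈ -2.4
CF₃COO⁻: pKₐ(CF₃COOH) ≈ 0.2
NCO⁻: pKₐ(HOCN) ≈ 3.5
CN⁻: pKₐ(HCN) ≈ 9.2
CH₃O⁻: pKₐ(CH₃OH) ≈ 15.5
Listed from poorest to best leaving group as asked.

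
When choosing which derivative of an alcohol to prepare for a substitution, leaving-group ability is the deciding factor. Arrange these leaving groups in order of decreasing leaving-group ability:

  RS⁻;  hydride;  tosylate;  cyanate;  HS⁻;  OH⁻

tosylate: pKₐ(p-CH₃C₆H₄SO₃H (TsOH)) ≈ -2.8 — resonance-delocalised arenesulfonate
cyanate: pKₐ(HOCN) ≈ 3.5 — resonance between N and O
HS⁻: pKₐ(H₂S) ≈ 7 — larger and more polarisable than the oxygen analogue
RS⁻: pKₐ(RSH (a thiol)) ≈ 10.5
OH⁻: pKₐ(H₂O) ≈ 15.7 — strong base; essentially never leaves without prior activation
hydride: pKₐ(H₂) ≈ 36

tosylate > cyanate > HS⁻ > RS⁻ > OH⁻ > hydride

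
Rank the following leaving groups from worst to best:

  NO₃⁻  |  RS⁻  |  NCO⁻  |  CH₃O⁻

NO₃⁻: pKₐ(HNO₃) ≈ -1.3
NCO⁻: pKₐ(HOCN) ≈ 3.5
RS⁻: pKₐ(RSH (a thiol)) ≈ 10.5
CH₃O⁻: pKₐ(CH₃OH) ≈ 15.5
Listed from poorest to best leaving group as asked.

CH₃O⁻ < RS⁻ < NCO⁻ < NO₃⁻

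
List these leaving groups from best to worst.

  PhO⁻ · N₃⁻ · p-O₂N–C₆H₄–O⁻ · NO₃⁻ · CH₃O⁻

NO₃⁻ > N₃⁻ > p-O₂N–C₆H₄–O⁻ > PhO⁻ > CH₃O⁻

Leaving-group ability tracks the stability of the departed species; conjugate-acid pKₐ is the usual yardstick (lower pKₐ → better LG).
NO₃⁻: pKₐ(HNO₃) ≈ -1.3
N₃⁻: pKₐ(HN₃) ≈ 4.7
p-O₂N–C₆H₄–O⁻: pKₐ(p-nitrophenol) ≈ 7.2
PhO⁻: pKₐ(C₆H₅OH (phenol)) ≈ 10
CH₃O⁻: pKₐ(CH₃OH) ≈ 15.5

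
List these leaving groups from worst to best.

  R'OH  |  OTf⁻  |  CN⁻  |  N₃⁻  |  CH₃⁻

CH₃⁻ < CN⁻ < N₃⁻ < R'OH < OTf⁻

Rank by basicity of the departing species: weakest base leaves most easily.
OTf⁻: pKₐ(CF₃SO₃H (triflic acid)) ≈ -14
R'OH: pKₐ(R'OH₂⁺) ≈ -2.4
N₃⁻: pKₐ(HN₃) ≈ 4.7
CN⁻: pKₐ(HCN) ≈ 9.2
CH₃⁻: pKₐ(CH₄) ≈ 48
Reversing gives the worst-to-best order requested.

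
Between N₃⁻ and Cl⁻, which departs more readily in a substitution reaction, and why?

Cl⁻

Cl⁻ is the better leaving group.
pKₐ(HCl) ≈ -7 versus pKₐ(HN₃) ≈ 4.7: Cl⁻ is the much weaker base.
Moderately weak base.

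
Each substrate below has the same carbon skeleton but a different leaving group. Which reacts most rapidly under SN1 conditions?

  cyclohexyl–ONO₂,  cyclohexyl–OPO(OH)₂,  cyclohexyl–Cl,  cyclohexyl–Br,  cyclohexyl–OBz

cyclohexyl–Br

Same R in every case — rank the leaving groups.
Rank by basicity of the departing species: weakest base leaves most easily.
cyclohexyl–Br loses Br⁻: pKₐ(HBr) ≈ -9
cyclohexyl–Cl loses Cl⁻: pKₐ(HCl) ≈ -7
cyclohexyl–ONO₂ loses NO₃⁻: pKₐ(HNO₃) ≈ -1.3
cyclohexyl–OPO(OH)₂ loses H₂PO₄⁻: pKₐ(H₃PO₄) ≈ 2.1
cyclohexyl–OBz loses PhCOO⁻: pKₐ(C₆H₅COOH) ≈ 4.2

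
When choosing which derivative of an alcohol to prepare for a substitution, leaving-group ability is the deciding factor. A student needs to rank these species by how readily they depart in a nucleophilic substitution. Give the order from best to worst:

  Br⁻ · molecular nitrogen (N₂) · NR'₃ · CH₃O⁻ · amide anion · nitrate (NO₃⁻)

molecular nitrogen (N₂) > Br⁻ > nitrate (NO₃⁻) > NR'₃ > CH₃O⁻ > amide anion

Leaving-group ability tracks the stability of the departed species; conjugate-acid pKₐ is the usual yardstick (lower pKₐ → better LG).
molecular nitrogen (N₂): no meaningful conjugate acid; N₂ departs as an exceptionally stable neutral molecule
Br⁻: pKₐ(HBr) ≈ -9 — weak base; good leaving group
nitrate (NO₃⁻): pKₐ(HNO₃) ≈ -1.3
NR'₃: pKₐ(R'₃NH⁺) ≈ 10.7 — neutral but still a fairly strong base; Hofmann-elimination LG
CH₃O⁻: pKₐ(CH₃OH) ≈ 15.5 — strong base; alkoxides do not leave unassisted
amide anion: pKₐ(NH₃) ≈ 38 — extremely strong base; never a leaving group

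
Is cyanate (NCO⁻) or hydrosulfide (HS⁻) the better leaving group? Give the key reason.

cyanate (NCO⁻) is the better leaving group.
pKₐ(HOCN) ≈ 3.5 versus pKₐ(H₂S) ≈ 7: cyanate (NCO⁻) is the much weaker base.
Resonance between N and O.

cyanate (NCO⁻)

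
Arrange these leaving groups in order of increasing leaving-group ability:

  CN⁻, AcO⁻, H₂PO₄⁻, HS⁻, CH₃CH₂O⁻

CH₃CH₂O⁻ < CN⁻ < HS⁻ < AcO⁻ < H₂PO₄⁻

The more stable X⁻ (or X) is on its own — i.e. the weaker a base it is — the better a leaving group it makes.
H₂PO₄⁻: pKₐ(H₃PO₄) ≈ 2.1
AcO⁻: pKₐ(CH₃COOH) ≈ 4.8 — resonance-stabilised but still a weak base
HS⁻: pKₐ(H₂S) ≈ 7 — larger and more polarisable than the oxygen analogue
CN⁻: pKₐ(HCN) ≈ 9.2 — sp carbon stabilises the charge somewhat, but still a poor LG
CH₃CH₂O⁻: pKₐ(CH₃CH₂OH) ≈ 16
The question asks for worst first, so the sequence is read in increasing leaving-group ability.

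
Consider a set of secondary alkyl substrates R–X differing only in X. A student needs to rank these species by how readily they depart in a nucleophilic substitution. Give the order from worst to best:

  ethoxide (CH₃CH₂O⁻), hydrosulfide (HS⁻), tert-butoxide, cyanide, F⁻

tert-butoxide < ethoxide (CH₃CH₂O⁻) < cyanide < hydrosulfide (HS⁻) < F⁻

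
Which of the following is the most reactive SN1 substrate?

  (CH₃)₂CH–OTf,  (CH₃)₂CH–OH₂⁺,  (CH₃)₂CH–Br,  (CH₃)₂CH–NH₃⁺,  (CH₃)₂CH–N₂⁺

(CH₃)₂CH–N₂⁺

The skeletons are identical, so relative rate is governed entirely by leaving-group ability.
The more stable X⁻ (or X) is on its own — i.e. the weaker a base it is — the better a leaving group it makes.
(CH₃)₂CH–N₂⁺ loses N₂: no meaningful conjugate acid; N₂ departs as an exceptionally stable neutral molecule
(CH₃)₂CH–OTf loses OTf⁻: pKₐ(CF₃SO₃H (triflic acid)) ≈ -14
(CH₃)₂CH–Br loses Br⁻: pKₐ(HBr) ≈ -9
(CH₃)₂CH–OH₂⁺ loses H₂O: pKₐ(H₃O⁺) ≈ -1.7
(CH₃)₂CH–NH₃⁺ loses NH₃: pKₐ(NH₄⁺) ≈ 9.2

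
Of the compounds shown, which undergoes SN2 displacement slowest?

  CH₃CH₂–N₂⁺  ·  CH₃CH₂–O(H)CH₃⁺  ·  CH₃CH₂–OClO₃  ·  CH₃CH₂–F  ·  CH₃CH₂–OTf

CH₃CH₂–F

Same R in every case — rank the leaving groups.
Leaving-group ability tracks the stability of the departed species; conjugate-acid pKₐ is the usual yardstick (lower pKₐ → better LG).
CH₃CH₂–N₂⁺ loses N₂: no meaningful conjugate acid; N₂ departs as an exceptionally stable neutral molecule
CH₃CH₂–OTf loses OTf⁻: pKₐ(CF₃SO₃H (triflic acid)) ≈ -14
CH₃CH₂–OClO₃ loses ClO₄⁻: pKₐ(HClO₄) ≈ -10
CH₃CH₂–O(H)CH₃⁺ loses R'OH: pKₐ(R'OH₂⁺) ≈ -2.4
CH₃CH₂–F loses F⁻: pKₐ(HF) ≈ 3.2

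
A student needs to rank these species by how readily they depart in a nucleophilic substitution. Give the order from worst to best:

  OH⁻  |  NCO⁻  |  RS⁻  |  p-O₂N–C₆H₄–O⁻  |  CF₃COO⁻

OH⁻ < RS⁻ < p-O₂N–C₆H₄–O⁻ < NCO⁻ < CF₃COO⁻

The more stable X⁻ (or X) is on its own — i.e. the weaker a base it is — the better a leaving group it makes.
CF₃COO⁻: pKₐ(CF₃COOH) ≈ 0.2 — strongly electron-withdrawing CF₃ stabilises the carboxylate
NCO⁻: pKₐ(HOCN) ≈ 3.5
p-O₂N–C₆H₄–O⁻: pKₐ(p-nitrophenol) ≈ 7.2
RS⁻: pKₐ(RSH (a thiol)) ≈ 10.5 — moderately basic; rarely leaves without activation
OH⁻: pKₐ(H₂O) ≈ 15.7 — strong base; essentially never leaves without prior activation
Listed from poorest to best leaving group as asked.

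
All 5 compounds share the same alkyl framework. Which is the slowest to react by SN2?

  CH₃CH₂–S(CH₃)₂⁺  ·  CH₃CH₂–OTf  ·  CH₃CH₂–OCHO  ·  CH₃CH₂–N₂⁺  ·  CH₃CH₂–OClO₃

CH₃CH₂–OCHO

Identical carbon frameworks mean the comparison reduces to leaving-group quality.
The more stable X⁻ (or X) is on its own — i.e. the weaker a base it is — the better a leaving group it makes.
CH₃CH₂–N₂⁺ loses N₂: no meaningful conjugate acid; N₂ departs as an exceptionally stable neutral molecule
CH₃CH₂–OTf loses OTf⁻: pKₐ(CF₃SO₃H (triflic acid)) ≈ -14
CH₃CH₂–OClO₃ loses ClO₄⁻: pKₐ(HClO₄) ≈ -10
CH₃CH₂–S(CH₃)₂⁺ loses SR'₂: pKₐ(R'₂SH⁺) ≈ -7
CH₃CH₂–OCHO loses HCOO⁻: pKₐ(HCOOH) ≈ 3.8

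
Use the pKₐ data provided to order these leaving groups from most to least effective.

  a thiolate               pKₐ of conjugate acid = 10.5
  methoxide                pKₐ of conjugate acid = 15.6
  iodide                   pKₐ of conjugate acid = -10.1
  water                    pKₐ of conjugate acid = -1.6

Lower conjugate-acid pKₐ ⇒ weaker base ⇒ better leaving group.
Sorting by the given values: iodide (-10.1), water (-1.6), a thiolate (10.5), methoxide (15.6).

iodide > water > a thiolate > methoxide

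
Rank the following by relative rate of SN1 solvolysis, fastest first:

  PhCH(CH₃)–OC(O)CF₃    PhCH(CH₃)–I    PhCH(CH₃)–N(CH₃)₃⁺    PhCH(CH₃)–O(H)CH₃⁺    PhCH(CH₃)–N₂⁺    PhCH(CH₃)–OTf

PhCH(CH₃)–N₂⁺ > PhCH(CH₃)–OTf > PhCH(CH₃)–I > PhCH(CH₃)–O(H)CH₃⁺ > PhCH(CH₃)–OC(O)CF₃ > PhCH(CH₃)–N(CH₃)₃⁺

The skeletons are identical, so relative rate is governed entirely by leaving-group ability.
The more stable X⁻ (or X) is on its own — i.e. the weaker a base it is — the better a leaving group it makes.
PhCH(CH₃)–N₂⁺ loses N₂: no meaningful conjugate acid; N₂ departs as an exceptionally stable neutral molecule
PhCH(CH₃)–OTf loses OTf⁻: pKₐ(CF₃SO₃H (triflic acid)) ≈ -14
PhCH(CH₃)–I loses I⁻: pKₐ(HI) ≈ -10
PhCH(CH₃)–O(H)CH₃⁺ loses R'OH: pKₐ(R'OH₂⁺) ≈ -2.4
PhCH(CH₃)–OC(O)CF₃ loses CF₃COO⁻: pKₐ(CF₃COOH) ≈ 0.2
PhCH(CH₃)–N(CH₃)₃⁺ loses NR'₃: pKₐ(R'₃NH⁺) ≈ 10.7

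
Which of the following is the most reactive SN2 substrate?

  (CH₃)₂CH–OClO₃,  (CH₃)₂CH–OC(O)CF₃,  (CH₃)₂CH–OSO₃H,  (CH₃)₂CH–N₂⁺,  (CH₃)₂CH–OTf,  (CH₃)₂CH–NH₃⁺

(CH₃)₂CH–N₂⁺

Same R in every case — rank the leaving groups.
Rank by basicity of the departing species: weakest base leaves most easily.
(CH₃)₂CH–N₂⁺ loses N₂: no meaningful conjugate acid; N₂ departs as an exceptionally stable neutral molecule
(CH₃)₂CH–OTf loses OTf⁻: pKₐ(CF₃SO₃H (triflic acid)) ≈ -14
(CH₃)₂CH–OClO₃ loses ClO₄⁻: pKₐ(HClO₄) ≈ -10
(CH₃)₂CH–OSO₃H loses HSO₄⁻: pKₐ(H₂SO₄) ≈ -3
(CH₃)₂CH–OC(O)CF₃ loses CF₃COO⁻: pKₐ(CF₃COOH) ≈ 0.2
(CH₃)₂CH–NH₃⁺ loses NH₃: pKₐ(NH₄⁺) ≈ 9.2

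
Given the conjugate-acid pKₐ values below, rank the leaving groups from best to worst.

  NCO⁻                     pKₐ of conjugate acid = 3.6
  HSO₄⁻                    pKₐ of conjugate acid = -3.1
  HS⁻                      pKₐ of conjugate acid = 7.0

Lower conjugate-acid pKₐ ⇒ weaker base ⇒ better leaving group.
Sorting by the given values: HSO₄⁻ (-3.1), NCO⁻ (3.6), HS⁻ (7.0).

HSO₄⁻ > NCO⁻ > HS⁻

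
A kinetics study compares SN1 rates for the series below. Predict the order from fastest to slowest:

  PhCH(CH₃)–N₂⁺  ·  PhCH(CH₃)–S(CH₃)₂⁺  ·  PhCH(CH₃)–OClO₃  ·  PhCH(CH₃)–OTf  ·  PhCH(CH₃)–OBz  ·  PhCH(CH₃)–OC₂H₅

Identical carbon frameworks mean the comparison reduces to leaving-group quality.
Rank by basicity of the departing species: weakest base leaves most easily.
PhCH(CH₃)–N₂⁺ loses N₂: no meaningful conjugate acid; N₂ departs as an exceptionally stable neutral molecule
PhCH(CH₃)–OTf loses OTf⁻: pKₐ(CF₃SO₃H (triflic acid)) ≈ -14
PhCH(CH₃)–OClO₃ loses ClO₄⁻: pKₐ(HClO₄) ≈ -10
PhCH(CH₃)–S(CH₃)₂⁺ loses SR'₂: pKₐ(R'₂SH⁺) ≈ -7
PhCH(CH₃)–OBz loses PhCOO⁻: pKₐ(C₆H₅COOH) ≈ 4.2
PhCH(CH₃)–OC₂H₅ loses CH₃CH₂O⁻: pKₐ(CH₃CH₂OH) ≈ 16

PhCH(CH₃)–N₂⁺ > PhCH(CH₃)–OTf > PhCH(CH₃)–OClO₃ > PhCH(CH₃)–S(CH₃)₂⁺ > PhCH(CH₃)–OBz > PhCH(CH₃)–OC₂H₅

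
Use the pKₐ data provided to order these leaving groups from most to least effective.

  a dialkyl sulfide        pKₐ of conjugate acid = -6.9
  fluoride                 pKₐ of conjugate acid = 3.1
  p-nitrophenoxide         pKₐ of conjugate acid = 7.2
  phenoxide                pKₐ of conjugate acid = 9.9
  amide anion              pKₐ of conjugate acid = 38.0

Lower conjugate-acid pKₐ ⇒ weaker base ⇒ better leaving group.
Sorting by the given values: a dialkyl sulfide (-6.9), fluoride (3.1), p-nitrophenoxide (7.2), phenoxide (9.9), amide anion (38.0).

a dialkyl sulfide > fluoride > p-nitrophenoxide > phenoxide > amide anion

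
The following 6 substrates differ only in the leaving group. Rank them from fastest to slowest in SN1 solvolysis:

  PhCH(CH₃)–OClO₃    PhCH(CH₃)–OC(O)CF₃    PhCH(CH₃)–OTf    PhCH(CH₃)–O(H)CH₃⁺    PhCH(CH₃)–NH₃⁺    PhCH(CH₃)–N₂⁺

Identical carbon frameworks mean the comparison reduces to leaving-group quality.
The more stable X⁻ (or X) is on its own — i.e. the weaker a base it is — the better a leaving group it makes.
PhCH(CH₃)–N₂⁺ loses N₂: no meaningful conjugate acid; N₂ departs as an exceptionally stable neutral molecule
PhCH(CH₃)–OTf loses OTf⁻: pKₐ(CF₃SO₃H (triflic acid)) ≈ -14
PhCH(CH₃)–OClO₃ loses ClO₄⁻: pKₐ(HClO₄) ≈ -10
PhCH(CH₃)–O(H)CH₃⁺ loses R'OH: pKₐ(R'OH₂⁺) ≈ -2.4
PhCH(CH₃)–OC(O)CF₃ loses CF₃COO⁻: pKₐ(CF₃COOH) ≈ 0.2
PhCH(CH₃)–NH₃⁺ loses NH₃: pKₐ(NH₄⁺) ≈ 9.2

PhCH(CH₃)–N₂⁺ > PhCH(CH₃)–OTf > PhCH(CH₃)–OClO₃ > PhCH(CH₃)–O(H)CH₃⁺ > PhCH(CH₃)–OC(O)CF₃ > PhCH(CH₃)–NH₃⁺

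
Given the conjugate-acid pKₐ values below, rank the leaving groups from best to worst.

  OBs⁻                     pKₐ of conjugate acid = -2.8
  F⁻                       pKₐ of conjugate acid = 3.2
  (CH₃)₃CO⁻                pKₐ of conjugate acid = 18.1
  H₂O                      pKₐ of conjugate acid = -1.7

Lower conjugate-acid pKₐ ⇒ weaker base ⇒ better leaving group.
Sorting by the given values: OBs⁻ (-2.8), H₂O (-1.7), F⁻ (3.2), (CH₃)₃CO⁻ (18.1).

OBs⁻ > H₂O > F⁻ > (CH₃)₃CO⁻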